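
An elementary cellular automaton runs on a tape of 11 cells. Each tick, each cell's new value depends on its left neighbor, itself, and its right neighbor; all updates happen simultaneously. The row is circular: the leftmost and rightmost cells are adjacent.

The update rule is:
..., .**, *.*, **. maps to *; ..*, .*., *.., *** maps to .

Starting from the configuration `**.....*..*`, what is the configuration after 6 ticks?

.*.***....*
*.**.*.**..
.****.***..
.*..***.*.*
*...*.**.*.
..*..****.*

..*..****.*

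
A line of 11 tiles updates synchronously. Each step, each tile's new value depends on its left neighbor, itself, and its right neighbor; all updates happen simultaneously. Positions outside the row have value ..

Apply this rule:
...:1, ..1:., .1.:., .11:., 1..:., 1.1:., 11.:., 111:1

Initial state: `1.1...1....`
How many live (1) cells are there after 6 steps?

step 1: ....1...111
step 2: 111...1..1.
step 3: .1..1......
step 4: ......11111
step 5: 11111..111.
step 6: .111....1..
count of 1: 4

4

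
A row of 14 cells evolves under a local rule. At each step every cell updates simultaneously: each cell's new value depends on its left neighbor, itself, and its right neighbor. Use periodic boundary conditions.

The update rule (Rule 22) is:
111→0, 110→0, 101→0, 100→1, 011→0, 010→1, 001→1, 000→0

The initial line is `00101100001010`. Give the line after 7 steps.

step 1: 01100010011011
step 2: 00010111100000
step 3: 00110000010000
step 4: 01001000111000
step 5: 11111101000100
step 6: 00000001101111
step 7: 10000010000000

10000010000000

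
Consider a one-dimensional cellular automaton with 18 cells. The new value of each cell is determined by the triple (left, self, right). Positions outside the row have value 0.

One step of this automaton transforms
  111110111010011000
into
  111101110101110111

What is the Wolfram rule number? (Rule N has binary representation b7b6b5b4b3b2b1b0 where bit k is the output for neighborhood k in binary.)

position 1: 111 → 1  (bit 7 = 1)
position 4: 110 → 0  (bit 6 = 0)
position 5: 101 → 1  (bit 5 = 1)
position 11: 100 → 1  (bit 4 = 1)
position 0: 011 → 1  (bit 3 = 1)
position 10: 010 → 0  (bit 2 = 0)
position 12: 001 → 1  (bit 1 = 1)
position 16: 000 → 1  (bit 0 = 1)
bits b7..b0 = 10111011 = 187

187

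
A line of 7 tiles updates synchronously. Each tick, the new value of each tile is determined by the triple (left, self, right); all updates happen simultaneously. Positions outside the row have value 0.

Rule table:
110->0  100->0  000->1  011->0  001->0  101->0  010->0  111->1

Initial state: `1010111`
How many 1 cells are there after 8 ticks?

3

tick 1: 0000010
tick 2: 1111000
tick 3: 0110011
tick 4: 0000000
tick 5: 1111111
tick 6: 0111110
tick 7: 0011100
tick 8: 1001001
count of 1: 3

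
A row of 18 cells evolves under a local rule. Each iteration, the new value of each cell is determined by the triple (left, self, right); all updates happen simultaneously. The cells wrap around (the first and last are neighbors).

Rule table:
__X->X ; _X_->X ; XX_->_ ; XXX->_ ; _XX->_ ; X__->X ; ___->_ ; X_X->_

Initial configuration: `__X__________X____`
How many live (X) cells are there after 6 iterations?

_XXX________XXX___
X___X______X___X__
XX_XXX____XXX_XXXX
______X__X________
_____XXXXXX_______
____X______X______
count of X: 2

2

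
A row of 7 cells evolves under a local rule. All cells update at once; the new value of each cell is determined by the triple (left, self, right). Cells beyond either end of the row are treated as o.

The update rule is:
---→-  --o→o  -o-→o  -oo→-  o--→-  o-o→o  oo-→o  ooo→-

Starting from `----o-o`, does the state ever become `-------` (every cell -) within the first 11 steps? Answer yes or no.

no

step 1: ---ooo-
step 2: --o--oo
step 3: -oo-o--
step 4: o-ooo-o
step 5: oo--oo-
step 6: -o-o-oo
step 7: ooooo--
step 8: ----o-o  (repeats step 0; period 8)
step 11: -oo-o--
step 11 is -oo-o--, still not uniform -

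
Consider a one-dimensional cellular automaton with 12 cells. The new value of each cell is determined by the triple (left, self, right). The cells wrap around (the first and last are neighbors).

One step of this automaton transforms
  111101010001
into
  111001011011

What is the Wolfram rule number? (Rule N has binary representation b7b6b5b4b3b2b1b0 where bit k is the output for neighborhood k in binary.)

158

position 0: 111 → 1  (bit 7 = 1)
position 3: 110 → 0  (bit 6 = 0)
position 4: 101 → 0  (bit 5 = 0)
position 8: 100 → 1  (bit 4 = 1)
position 11: 011 → 1  (bit 3 = 1)
position 5: 010 → 1  (bit 2 = 1)
position 10: 001 → 1  (bit 1 = 1)
position 9: 000 → 0  (bit 0 = 0)
bits b7..b0 = 10011110 = 158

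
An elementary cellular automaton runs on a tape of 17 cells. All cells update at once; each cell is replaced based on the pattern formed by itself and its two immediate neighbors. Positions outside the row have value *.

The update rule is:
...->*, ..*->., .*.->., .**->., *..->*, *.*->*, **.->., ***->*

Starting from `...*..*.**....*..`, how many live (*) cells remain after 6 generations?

7

**..*..*..***..*.
*.*..*..*..*.*..*
.*.*..*..*..*.*..
*.*.*..*..*..*.*.
.*.*.*..*..*..*.*
*.*.*.*..*..*..*.
count of *: 7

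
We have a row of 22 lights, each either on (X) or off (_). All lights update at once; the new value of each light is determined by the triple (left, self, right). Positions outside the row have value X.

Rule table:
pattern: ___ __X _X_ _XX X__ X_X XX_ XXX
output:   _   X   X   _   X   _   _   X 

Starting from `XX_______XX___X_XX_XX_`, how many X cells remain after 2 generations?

X_X_____X__X_XX_______
__XX___XXXXX___X_____X
count of X: 9

9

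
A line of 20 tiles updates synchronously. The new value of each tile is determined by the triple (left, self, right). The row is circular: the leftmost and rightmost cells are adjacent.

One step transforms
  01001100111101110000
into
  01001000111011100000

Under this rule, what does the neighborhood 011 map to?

At position 4 the neighborhood is 011; the next row has 1 there.

1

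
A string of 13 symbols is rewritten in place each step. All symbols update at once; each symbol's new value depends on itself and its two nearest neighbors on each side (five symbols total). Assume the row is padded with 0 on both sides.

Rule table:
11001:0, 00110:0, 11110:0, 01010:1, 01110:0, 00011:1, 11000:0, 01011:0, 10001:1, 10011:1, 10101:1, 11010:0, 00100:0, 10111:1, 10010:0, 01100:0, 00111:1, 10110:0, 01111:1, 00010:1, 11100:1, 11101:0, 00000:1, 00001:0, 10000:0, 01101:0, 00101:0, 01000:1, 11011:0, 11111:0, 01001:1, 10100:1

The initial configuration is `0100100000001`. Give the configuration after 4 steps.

1010010111010
0111000100011
1101011011100
0001000010100

0001000010100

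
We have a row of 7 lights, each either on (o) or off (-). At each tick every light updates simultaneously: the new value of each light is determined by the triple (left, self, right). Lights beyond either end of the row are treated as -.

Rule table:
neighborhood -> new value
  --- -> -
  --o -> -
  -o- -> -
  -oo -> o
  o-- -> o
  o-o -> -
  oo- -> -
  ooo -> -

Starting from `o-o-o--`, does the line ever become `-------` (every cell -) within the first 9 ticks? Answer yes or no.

-----o-
------o
-------
all cells are - at tick 3

yes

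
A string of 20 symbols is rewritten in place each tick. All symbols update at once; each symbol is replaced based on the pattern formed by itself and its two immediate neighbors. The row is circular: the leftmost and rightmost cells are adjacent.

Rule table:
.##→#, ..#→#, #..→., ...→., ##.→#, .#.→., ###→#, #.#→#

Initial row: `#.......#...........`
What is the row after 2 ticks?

.......#...........#
......#...........#.

......#...........#.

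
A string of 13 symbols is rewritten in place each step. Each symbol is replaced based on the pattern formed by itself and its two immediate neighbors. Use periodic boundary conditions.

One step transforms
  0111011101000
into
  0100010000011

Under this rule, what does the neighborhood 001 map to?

At position 0 the neighborhood is 001; the next row has 0 there.

0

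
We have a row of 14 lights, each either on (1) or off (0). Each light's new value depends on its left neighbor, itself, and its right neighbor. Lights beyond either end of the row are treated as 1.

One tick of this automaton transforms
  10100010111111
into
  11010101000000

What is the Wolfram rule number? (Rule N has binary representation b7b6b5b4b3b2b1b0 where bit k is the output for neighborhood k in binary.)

114

position 9: 111 → 0  (bit 7 = 0)
position 0: 110 → 1  (bit 6 = 1)
position 1: 101 → 1  (bit 5 = 1)
position 3: 100 → 1  (bit 4 = 1)
position 8: 011 → 0  (bit 3 = 0)
position 2: 010 → 0  (bit 2 = 0)
position 5: 001 → 1  (bit 1 = 1)
position 4: 000 → 0  (bit 0 = 0)
bits b7..b0 = 01110010 = 114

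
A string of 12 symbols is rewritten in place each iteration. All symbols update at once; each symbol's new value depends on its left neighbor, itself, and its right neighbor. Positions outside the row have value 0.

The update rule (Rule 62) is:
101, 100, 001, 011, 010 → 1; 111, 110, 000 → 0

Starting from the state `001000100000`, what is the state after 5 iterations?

100111010111

011101110000
110011001000
101110111100
111001100010
100111010111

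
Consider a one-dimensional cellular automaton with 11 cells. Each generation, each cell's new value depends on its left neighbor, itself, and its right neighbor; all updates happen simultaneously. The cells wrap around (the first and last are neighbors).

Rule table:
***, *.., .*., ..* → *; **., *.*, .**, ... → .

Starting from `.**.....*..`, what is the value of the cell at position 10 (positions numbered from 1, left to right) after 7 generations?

*..*...***.
*****.*.*..
.***..*.***
..*.***..*.
.**..*.****
...***..**.
..*.*.**..*
position 10 holds .

.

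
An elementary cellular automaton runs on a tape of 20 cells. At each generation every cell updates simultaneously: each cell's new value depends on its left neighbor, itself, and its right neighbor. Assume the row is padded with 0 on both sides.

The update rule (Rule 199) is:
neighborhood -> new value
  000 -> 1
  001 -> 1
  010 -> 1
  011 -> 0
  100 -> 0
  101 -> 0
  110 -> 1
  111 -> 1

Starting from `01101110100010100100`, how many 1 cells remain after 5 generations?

11

10100110101110101101
10101010100110100101
10101010101010101101
10101010101010100101
10101010101010101101
count of 1: 11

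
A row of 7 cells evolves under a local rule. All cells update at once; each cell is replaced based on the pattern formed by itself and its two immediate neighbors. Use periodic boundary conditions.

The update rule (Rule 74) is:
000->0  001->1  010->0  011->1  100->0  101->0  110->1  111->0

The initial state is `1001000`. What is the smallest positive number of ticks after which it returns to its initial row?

0010001
0100010
1000100
0001001
0010010
0100100
1001000

7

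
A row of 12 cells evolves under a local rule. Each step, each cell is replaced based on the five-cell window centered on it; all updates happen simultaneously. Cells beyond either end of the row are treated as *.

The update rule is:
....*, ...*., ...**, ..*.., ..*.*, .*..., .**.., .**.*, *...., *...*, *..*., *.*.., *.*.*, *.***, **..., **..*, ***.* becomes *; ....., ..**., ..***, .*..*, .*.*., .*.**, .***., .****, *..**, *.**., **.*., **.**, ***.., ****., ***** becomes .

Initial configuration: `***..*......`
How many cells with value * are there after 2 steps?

4

step 1: ...*****..**
step 2: ***.....*...
count of *: 4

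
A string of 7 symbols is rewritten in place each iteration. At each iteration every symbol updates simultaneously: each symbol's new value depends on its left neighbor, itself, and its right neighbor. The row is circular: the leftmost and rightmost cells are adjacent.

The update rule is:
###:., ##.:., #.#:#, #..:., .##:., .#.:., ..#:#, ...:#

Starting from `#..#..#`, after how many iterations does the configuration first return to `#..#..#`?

..#..#.
##..#..
...#..#
.##..#.
#...#..
..##..#
.#...#.
#..##..
..#...#
.#..##.
#..#...
..#..##
.#..#..
#..#..#

14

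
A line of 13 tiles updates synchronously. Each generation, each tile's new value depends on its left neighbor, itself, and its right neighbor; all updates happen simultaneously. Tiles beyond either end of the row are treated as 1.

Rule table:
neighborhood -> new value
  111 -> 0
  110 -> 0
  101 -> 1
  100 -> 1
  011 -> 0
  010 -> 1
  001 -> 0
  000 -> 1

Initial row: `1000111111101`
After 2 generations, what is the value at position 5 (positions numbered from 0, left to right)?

1

generation 1: 0110000000010
generation 2: 1001111111011
position 5 holds 1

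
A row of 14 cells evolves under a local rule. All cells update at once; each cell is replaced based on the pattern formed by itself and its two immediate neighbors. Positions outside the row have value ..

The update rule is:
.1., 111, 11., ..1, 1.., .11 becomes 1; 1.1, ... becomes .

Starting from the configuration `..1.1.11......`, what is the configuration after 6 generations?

.11.1.111.....
111.1.1111....
111.1.11111...
111.1.111111..
111.1.1111111.
111.1.11111111

111.1.11111111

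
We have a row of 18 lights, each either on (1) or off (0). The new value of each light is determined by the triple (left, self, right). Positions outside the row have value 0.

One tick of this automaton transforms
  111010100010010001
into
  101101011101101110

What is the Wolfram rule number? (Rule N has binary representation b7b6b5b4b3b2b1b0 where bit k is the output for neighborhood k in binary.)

123

position 1: 111 → 0  (bit 7 = 0)
position 2: 110 → 1  (bit 6 = 1)
position 3: 101 → 1  (bit 5 = 1)
position 7: 100 → 1  (bit 4 = 1)
position 0: 011 → 1  (bit 3 = 1)
position 4: 010 → 0  (bit 2 = 0)
position 9: 001 → 1  (bit 1 = 1)
position 8: 000 → 1  (bit 0 = 1)
bits b7..b0 = 01111011 = 123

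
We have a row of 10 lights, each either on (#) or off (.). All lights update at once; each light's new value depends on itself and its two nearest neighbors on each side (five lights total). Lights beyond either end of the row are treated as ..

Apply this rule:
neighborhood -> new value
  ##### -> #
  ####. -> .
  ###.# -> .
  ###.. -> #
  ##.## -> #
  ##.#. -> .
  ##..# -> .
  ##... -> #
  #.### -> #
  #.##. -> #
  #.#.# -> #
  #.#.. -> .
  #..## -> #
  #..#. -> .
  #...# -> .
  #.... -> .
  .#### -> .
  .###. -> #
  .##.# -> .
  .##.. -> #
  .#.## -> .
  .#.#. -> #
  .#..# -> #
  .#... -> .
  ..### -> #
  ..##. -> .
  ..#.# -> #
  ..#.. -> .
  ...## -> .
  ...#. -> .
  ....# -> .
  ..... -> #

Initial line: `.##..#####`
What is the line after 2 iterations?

..#.#..##.

..#.##.#.#
..#.#..##.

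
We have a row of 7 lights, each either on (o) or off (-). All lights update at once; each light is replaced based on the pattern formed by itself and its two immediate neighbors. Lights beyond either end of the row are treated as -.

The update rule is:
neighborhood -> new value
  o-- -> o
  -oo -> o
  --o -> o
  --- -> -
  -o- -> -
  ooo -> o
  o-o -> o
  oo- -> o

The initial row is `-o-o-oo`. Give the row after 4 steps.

-oooooo

o-o-ooo
-o-oooo
o-ooooo
-oooooo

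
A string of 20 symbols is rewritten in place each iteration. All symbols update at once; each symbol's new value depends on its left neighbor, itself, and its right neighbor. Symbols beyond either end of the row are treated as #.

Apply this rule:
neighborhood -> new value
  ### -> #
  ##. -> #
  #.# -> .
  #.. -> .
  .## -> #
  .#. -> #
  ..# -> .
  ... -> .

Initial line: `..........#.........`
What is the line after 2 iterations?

..........#.........  (fixed point — unchanged through iteration 2)

..........#.........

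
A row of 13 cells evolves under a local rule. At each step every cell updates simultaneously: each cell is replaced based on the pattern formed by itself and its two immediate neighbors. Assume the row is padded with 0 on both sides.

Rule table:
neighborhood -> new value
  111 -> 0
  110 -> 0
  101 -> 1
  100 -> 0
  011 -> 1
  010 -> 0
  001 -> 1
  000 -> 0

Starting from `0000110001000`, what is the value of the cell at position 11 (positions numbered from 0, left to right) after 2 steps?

step 1: 0001100010000
step 2: 0011000100000
position 11 holds 0

0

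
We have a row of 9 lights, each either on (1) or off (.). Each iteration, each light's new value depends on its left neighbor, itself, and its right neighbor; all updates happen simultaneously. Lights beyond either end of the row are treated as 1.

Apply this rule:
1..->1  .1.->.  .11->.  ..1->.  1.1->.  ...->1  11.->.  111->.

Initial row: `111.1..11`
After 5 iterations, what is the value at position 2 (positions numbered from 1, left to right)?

.

iteration 1: .....1...
iteration 2: 1111..11.
iteration 3: ....1....
iteration 4: 111..111.
iteration 5: ...1.....
position 2 holds .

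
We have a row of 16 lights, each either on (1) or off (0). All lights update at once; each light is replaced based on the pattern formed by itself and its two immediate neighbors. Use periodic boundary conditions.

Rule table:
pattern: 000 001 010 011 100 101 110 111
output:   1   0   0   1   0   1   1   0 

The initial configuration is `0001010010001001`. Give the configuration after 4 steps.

0100100000100000
0000001110001111
0111101010101001
1100110101010000

1100110101010000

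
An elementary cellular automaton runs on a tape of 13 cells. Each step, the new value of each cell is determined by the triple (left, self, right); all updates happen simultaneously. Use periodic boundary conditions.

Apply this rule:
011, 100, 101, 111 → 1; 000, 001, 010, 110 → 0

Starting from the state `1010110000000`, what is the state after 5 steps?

0101101000000
0011010100000
0010101010000
0001010101000
0000101010100

0000101010100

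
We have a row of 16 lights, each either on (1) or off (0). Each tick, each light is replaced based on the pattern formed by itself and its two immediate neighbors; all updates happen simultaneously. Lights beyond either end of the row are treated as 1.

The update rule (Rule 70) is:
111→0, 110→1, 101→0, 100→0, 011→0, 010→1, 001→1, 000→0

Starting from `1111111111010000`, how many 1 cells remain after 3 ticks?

0000000001010001
0000000011010010
0000000101010110
count of 1: 5

5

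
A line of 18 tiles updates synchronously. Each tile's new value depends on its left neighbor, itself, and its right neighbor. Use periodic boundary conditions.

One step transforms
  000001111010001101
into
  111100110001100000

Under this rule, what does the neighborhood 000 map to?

At position 1 the neighborhood is 000; the next row has 1 there.

1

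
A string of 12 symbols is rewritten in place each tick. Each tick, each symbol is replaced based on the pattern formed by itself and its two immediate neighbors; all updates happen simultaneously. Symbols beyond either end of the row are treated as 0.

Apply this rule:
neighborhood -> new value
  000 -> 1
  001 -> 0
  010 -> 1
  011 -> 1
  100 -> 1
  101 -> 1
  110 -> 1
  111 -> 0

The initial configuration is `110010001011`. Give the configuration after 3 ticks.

111011101101

111011101111
101110111001
111011101101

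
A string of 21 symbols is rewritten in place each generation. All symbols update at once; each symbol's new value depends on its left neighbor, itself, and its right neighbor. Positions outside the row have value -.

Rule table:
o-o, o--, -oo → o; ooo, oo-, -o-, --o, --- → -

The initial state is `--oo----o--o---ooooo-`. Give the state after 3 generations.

----o-o----o--o--o---

--o-o----o--o--o----o
---o-o----o--o--o----
----o-o----o--o--o---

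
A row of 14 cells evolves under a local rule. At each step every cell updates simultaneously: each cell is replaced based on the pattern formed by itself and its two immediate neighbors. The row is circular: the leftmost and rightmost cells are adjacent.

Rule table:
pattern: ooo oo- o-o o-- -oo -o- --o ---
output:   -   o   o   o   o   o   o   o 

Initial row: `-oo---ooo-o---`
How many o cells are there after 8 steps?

step 1: ooooooo-oooooo
step 2: ------ooo-----
step 3: ooooooo-oooooo  (repeats step 1; period 2)
step 8: ------ooo-----
count of o: 3

3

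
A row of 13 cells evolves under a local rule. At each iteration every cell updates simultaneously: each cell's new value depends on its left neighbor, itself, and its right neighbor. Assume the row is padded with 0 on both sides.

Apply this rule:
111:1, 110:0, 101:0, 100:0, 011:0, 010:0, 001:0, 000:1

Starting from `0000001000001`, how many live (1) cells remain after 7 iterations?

7

1111100011100
0111001001001
0010000000000
1000111111111
0010011111110
1000001111100
0011100111001
count of 1: 7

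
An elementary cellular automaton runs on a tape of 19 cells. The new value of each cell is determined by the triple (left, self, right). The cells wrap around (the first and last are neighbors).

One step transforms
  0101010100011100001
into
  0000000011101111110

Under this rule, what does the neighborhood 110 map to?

At position 13 the neighborhood is 110; the next row has 1 there.

1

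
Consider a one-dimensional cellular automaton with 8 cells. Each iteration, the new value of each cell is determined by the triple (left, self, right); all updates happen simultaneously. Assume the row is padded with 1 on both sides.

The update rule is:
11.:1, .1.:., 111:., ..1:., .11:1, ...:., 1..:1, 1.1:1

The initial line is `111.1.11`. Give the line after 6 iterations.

111.11..

iteration 1: ..11.11.
iteration 2: 1.111111
iteration 3: 111.....
iteration 4: ..11....
iteration 5: 1.111...
iteration 6: 111.11..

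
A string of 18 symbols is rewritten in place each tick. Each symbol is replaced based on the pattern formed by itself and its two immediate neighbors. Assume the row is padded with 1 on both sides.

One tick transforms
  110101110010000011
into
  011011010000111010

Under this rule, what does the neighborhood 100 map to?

0

At position 8 the neighborhood is 100; the next row has 0 there.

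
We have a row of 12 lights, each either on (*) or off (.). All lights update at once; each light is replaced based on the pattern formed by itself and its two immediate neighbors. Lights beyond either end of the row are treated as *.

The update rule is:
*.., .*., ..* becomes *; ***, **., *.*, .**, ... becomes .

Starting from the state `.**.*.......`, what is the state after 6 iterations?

....**.....*
*..*..*...*.
.*******.**.
............
*..........*
.*........*.

.*........*.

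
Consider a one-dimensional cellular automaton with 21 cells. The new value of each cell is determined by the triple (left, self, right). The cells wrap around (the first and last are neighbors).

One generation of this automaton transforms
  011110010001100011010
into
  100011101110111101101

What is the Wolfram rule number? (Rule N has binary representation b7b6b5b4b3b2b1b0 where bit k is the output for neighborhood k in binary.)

115

position 2: 111 → 0  (bit 7 = 0)
position 4: 110 → 1  (bit 6 = 1)
position 18: 101 → 1  (bit 5 = 1)
position 5: 100 → 1  (bit 4 = 1)
position 1: 011 → 0  (bit 3 = 0)
position 7: 010 → 0  (bit 2 = 0)
position 0: 001 → 1  (bit 1 = 1)
position 9: 000 → 1  (bit 0 = 1)
bits b7..b0 = 01110011 = 115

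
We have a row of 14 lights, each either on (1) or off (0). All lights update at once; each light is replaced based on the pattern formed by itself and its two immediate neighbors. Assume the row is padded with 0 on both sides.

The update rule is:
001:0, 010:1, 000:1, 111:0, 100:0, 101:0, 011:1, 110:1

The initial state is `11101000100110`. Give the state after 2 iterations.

10101010100110
10101010100110

10101010100110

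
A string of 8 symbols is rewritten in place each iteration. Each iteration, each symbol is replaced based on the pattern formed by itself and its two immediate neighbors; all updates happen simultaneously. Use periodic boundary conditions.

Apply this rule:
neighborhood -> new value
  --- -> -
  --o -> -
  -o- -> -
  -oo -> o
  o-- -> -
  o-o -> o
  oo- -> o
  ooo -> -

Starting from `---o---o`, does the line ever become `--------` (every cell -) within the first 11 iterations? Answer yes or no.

yes

--------
all cells are - at iteration 1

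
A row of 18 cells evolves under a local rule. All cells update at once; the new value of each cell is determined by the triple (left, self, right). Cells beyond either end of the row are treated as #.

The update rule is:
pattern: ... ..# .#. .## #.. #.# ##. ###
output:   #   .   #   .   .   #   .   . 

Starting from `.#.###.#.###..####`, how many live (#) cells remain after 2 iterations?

8

###...###.........
....#.....#######.
count of #: 8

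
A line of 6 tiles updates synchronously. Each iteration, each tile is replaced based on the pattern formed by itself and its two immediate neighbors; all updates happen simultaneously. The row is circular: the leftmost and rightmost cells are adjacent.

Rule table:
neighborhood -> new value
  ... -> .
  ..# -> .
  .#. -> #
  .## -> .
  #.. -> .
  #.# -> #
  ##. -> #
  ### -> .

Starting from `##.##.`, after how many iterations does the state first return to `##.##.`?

.##.##
#.##.#
##.##.

3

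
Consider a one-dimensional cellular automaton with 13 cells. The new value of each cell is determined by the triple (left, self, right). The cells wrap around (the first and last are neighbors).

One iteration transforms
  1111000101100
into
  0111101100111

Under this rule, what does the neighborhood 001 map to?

1

At position 6 the neighborhood is 001; the next row has 1 there.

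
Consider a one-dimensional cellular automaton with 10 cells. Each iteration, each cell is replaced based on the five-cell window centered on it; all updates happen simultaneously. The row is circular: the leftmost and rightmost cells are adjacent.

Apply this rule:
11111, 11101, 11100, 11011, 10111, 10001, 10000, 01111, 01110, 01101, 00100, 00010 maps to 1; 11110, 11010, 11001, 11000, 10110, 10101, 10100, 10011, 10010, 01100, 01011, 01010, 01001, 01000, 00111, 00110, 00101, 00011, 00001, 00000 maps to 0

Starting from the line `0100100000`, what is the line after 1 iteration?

1100101000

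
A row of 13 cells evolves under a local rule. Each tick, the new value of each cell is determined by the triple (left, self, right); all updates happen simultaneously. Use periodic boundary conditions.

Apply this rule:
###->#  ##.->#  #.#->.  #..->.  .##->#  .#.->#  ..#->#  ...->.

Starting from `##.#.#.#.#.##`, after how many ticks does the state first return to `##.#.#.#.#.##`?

1

##.#.#.#.#.##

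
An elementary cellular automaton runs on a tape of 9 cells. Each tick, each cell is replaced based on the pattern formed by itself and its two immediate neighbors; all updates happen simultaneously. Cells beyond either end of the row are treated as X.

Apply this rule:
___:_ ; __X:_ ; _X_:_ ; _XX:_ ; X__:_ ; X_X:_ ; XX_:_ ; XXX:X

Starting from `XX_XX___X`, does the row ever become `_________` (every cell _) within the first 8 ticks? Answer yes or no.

X________
_________
all cells are _ at tick 2

yes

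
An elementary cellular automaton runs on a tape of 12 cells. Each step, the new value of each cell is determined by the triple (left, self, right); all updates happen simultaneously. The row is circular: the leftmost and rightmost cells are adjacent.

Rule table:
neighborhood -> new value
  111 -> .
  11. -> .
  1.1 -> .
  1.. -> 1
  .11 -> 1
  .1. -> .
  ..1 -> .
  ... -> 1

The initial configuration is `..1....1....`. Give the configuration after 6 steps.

1..111..1111
.1.1..1.1...
....1....111
111..111.1..
1..1.1....1.
.1....111...

.1....111...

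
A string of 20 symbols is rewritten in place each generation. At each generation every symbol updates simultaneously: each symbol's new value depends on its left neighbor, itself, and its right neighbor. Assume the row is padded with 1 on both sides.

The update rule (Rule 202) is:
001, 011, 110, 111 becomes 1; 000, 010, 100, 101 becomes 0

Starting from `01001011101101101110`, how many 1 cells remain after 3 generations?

generation 1: 00010011101101101110
generation 2: 00100111101101101110
generation 3: 01001111101101101110
count of 1: 13

13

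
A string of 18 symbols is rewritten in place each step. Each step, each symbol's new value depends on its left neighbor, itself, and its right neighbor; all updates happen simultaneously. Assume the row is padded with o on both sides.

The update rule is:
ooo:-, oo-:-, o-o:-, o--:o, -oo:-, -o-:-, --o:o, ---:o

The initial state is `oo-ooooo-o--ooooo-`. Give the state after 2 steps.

----------oo------
oooooooooo--oooooo

oooooooooo--oooooo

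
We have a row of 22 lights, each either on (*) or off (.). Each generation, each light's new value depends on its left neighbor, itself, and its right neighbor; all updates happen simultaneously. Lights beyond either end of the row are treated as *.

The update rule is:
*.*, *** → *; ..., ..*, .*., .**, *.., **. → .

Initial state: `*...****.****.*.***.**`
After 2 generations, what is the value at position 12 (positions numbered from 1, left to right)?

.

.....**.*.**.*.*.*.*.*
.......*.*..*.*.*.*.*.
position 12 holds .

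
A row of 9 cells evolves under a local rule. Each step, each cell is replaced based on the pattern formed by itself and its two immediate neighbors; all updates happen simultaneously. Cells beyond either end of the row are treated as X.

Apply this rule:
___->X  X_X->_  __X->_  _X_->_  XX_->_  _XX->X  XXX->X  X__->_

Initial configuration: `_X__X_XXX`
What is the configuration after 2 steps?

step 1: ______XXX
step 2: _XXXX_XXX

_XXXX_XXX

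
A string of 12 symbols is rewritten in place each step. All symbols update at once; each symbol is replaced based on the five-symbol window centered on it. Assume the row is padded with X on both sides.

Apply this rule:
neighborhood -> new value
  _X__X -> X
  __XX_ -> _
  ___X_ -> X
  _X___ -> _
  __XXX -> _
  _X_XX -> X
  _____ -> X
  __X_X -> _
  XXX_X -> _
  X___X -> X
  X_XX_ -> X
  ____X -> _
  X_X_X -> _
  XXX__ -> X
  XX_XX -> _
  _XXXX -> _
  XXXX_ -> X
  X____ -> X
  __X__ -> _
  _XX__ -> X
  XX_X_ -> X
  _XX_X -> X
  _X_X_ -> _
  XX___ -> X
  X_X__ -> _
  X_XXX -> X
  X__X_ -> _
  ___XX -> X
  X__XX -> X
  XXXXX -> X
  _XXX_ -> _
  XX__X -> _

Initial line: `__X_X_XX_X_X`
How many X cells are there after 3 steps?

6

_____XXXX_XX
XXX_X__X__X_
XX_X_X__X__X
count of X: 6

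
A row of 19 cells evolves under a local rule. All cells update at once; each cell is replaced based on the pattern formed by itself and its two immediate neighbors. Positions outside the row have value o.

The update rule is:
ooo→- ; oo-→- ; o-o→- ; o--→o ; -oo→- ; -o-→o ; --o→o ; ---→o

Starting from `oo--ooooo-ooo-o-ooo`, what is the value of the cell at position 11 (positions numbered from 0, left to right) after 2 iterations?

iteration 1: --oo----------o----
iteration 2: oo--ooooooooooooooo
position 11 holds o

o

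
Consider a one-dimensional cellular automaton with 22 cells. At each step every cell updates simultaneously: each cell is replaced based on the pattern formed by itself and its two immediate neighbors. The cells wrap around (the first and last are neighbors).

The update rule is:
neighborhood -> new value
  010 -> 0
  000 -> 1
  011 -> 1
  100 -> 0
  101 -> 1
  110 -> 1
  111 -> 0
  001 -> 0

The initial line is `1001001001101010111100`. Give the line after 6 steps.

step 1: 0000000001110101100100
step 2: 1111111101011011100001
step 3: 0000000110111110101101
step 4: 0111110111100011011110
step 5: 0100011100101011110010
step 6: 0001010100010110010000

0001010100010110010000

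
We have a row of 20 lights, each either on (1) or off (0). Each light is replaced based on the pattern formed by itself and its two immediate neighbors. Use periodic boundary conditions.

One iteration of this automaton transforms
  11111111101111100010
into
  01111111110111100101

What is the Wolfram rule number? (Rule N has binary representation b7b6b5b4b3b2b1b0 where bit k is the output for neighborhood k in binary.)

226

position 1: 111 → 1  (bit 7 = 1)
position 8: 110 → 1  (bit 6 = 1)
position 9: 101 → 1  (bit 5 = 1)
position 15: 100 → 0  (bit 4 = 0)
position 0: 011 → 0  (bit 3 = 0)
position 18: 010 → 0  (bit 2 = 0)
position 17: 001 → 1  (bit 1 = 1)
position 16: 000 → 0  (bit 0 = 0)
bits b7..b0 = 11100010 = 226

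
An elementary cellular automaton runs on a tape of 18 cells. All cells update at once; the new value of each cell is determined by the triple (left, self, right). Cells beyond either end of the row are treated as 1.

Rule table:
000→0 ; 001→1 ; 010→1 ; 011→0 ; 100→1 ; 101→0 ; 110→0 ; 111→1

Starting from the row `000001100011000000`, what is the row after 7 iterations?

111110010110001011

100010010100100001
010111110111110010
010011100011101110
011101010101000100
001001010101101111
111111010100000111
111110010110001011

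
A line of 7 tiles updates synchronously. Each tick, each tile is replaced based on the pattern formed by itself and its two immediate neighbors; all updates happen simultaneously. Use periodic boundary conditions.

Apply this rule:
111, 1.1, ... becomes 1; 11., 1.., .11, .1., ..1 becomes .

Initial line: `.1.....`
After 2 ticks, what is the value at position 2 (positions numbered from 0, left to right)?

.

tick 1: ...1111
tick 2: .1..11.
position 2 holds .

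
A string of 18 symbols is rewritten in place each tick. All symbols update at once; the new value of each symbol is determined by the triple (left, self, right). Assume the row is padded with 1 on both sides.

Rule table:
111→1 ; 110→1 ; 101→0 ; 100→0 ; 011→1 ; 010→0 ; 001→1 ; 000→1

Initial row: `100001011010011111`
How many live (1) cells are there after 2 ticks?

101110011000111111
101110111011111111
count of 1: 15

15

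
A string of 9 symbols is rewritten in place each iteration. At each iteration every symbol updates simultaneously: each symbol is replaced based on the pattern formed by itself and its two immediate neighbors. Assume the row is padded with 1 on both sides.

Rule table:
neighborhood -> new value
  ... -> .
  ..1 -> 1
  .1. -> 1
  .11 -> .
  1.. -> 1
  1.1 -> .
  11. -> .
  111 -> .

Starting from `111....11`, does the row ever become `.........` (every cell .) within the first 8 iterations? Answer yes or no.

yes

iteration 1: ...1..1..
iteration 2: 1.1111111
iteration 3: .........
all cells are . at iteration 3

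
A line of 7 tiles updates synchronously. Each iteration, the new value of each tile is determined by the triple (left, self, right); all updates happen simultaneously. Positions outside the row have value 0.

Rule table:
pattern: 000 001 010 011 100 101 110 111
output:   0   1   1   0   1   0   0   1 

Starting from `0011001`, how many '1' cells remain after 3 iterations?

4

iteration 1: 0100111
iteration 2: 1111010
iteration 3: 0110011
count of 1: 4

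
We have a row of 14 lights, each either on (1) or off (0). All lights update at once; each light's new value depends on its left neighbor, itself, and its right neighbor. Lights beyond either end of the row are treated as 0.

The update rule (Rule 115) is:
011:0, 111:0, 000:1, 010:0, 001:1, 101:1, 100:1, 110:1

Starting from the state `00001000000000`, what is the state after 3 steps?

11101111111110

step 1: 11110111111111
step 2: 00011000000001
step 3: 11101111111110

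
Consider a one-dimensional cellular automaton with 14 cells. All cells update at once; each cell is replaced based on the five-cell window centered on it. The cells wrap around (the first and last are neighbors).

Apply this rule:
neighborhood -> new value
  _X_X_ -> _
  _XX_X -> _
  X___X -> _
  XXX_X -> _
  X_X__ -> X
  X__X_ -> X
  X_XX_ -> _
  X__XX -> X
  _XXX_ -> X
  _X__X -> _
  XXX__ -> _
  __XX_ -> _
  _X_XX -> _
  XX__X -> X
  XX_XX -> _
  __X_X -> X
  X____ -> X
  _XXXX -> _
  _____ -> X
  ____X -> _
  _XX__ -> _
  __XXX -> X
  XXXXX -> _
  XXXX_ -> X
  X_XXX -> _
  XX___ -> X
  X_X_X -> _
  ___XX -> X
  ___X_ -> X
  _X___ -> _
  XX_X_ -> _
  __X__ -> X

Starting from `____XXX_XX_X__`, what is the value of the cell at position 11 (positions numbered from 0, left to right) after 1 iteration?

X

XX_XXX_____X_X
position 11 holds X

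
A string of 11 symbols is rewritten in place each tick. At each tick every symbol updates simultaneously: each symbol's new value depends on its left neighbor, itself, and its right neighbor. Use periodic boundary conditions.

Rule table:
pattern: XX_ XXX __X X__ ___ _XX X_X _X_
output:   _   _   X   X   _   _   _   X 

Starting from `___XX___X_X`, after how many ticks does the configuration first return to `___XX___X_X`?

X_X__X_XX_X
__XXXX_____
_X____X____
XXX__XXX___
___XX___X_X

5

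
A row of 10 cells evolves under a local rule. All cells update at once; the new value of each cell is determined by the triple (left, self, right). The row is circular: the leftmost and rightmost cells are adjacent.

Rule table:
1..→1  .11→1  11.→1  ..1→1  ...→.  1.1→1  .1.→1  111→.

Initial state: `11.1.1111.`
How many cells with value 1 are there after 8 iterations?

4

iteration 1: 111111..11
iteration 2: .....1111.
iteration 3: ....11..11
iteration 4: 1..1111111
iteration 5: 1111......
iteration 6: 1..11....1
iteration 7: 111111..11  (repeats iteration 1; period 6)
iteration 8: .....1111.
count of 1: 4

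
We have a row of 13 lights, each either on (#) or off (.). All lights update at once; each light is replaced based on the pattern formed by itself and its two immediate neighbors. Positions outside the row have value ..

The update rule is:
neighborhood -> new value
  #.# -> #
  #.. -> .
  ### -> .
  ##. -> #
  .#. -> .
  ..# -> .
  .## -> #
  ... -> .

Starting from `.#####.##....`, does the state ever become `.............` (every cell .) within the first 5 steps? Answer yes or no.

yes

.#...####....
.....#..#....
.............
all cells are . at step 3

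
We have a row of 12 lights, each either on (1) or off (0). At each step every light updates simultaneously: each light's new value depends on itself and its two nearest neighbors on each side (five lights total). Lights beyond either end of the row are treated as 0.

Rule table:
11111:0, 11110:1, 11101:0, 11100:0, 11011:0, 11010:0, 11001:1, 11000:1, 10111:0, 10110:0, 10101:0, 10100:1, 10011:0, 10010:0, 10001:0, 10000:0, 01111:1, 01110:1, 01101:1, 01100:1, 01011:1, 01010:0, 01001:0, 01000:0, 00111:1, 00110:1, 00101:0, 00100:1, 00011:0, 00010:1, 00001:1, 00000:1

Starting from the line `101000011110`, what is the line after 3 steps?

110101001001

001001011101
111000101001
110101001001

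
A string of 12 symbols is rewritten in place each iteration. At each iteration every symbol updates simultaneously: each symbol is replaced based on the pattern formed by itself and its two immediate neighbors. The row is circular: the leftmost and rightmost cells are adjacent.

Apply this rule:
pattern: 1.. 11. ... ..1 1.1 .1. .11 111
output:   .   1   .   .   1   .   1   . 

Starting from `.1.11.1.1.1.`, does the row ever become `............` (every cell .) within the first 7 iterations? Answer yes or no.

yes

..1111.1.1..
..1..11.1...
.....111....
.....1.1....
......1.....
............
all cells are . at iteration 6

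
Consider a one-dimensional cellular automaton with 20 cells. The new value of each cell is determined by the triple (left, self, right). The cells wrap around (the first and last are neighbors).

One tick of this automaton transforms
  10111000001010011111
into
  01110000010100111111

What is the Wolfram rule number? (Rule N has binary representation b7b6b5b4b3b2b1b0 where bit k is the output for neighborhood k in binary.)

170

position 3: 111 → 1  (bit 7 = 1)
position 0: 110 → 0  (bit 6 = 0)
position 1: 101 → 1  (bit 5 = 1)
position 5: 100 → 0  (bit 4 = 0)
position 2: 011 → 1  (bit 3 = 1)
position 10: 010 → 0  (bit 2 = 0)
position 9: 001 → 1  (bit 1 = 1)
position 6: 000 → 0  (bit 0 = 0)
bits b7..b0 = 10101010 = 170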